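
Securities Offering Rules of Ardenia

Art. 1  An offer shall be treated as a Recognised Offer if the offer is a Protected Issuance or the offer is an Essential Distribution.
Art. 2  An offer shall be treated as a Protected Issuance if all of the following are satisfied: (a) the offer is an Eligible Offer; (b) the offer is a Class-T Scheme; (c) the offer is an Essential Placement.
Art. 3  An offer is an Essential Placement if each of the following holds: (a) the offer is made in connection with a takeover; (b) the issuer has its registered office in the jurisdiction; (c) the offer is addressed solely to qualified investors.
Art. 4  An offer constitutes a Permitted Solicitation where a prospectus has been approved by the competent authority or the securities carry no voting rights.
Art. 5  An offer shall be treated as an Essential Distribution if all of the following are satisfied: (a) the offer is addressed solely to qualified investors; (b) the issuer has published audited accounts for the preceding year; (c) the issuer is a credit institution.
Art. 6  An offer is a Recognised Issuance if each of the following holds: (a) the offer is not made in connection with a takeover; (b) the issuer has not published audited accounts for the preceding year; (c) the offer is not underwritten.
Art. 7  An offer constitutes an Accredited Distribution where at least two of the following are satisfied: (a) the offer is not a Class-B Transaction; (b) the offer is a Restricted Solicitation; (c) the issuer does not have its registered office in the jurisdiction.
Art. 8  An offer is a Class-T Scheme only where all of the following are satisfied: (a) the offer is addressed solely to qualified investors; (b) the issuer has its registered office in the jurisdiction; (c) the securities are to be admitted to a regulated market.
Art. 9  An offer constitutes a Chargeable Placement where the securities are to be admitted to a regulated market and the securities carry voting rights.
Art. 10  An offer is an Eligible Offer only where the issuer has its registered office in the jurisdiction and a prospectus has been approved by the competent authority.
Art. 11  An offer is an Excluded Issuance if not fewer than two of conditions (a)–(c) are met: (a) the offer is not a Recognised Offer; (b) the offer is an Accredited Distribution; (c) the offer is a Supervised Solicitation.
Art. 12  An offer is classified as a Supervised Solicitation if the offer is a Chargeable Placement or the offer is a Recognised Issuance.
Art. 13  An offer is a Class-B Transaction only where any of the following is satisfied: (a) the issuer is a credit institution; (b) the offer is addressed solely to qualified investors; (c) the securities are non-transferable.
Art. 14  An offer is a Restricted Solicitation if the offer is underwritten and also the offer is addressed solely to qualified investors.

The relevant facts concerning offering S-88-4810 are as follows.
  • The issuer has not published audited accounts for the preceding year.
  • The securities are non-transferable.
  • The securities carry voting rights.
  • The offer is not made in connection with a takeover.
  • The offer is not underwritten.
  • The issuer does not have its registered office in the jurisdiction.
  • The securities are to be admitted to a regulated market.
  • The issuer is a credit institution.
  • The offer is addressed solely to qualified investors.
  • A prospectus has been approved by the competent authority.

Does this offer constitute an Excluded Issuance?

Yes

Under article 10: the issuer has its registered office in the jurisdiction? no; and a prospectus has been approved by the competent authority? yes. So the offer is not an Eligible Offer.
Under article 8: the offer is addressed solely to qualified investors? yes; and the issuer has its registered office in the jurisdiction? no; and the securities are to be admitted to a regulated market? yes. So the offer is not a Class-T Scheme.
Under article 3: the offer is made in connection with a takeover? no; and the issuer has its registered office in the jurisdiction? no; and the offer is addressed solely to qualified investors? yes. So the offer is not an Essential Placement.
Under article 2: Eligible Offer (article 10)? no; and Class-T Scheme (article 8)? no; and Essential Placement (article 3)? no. So the offer is not a Protected Issuance.
Under article 5: the offer is addressed solely to qualified investors? yes; and the issuer has published audited accounts for the preceding year? no; and the issuer is a credit institution? yes. So the offer is not an Essential Distribution.
Under article 1: Protected Issuance (article 2)? no; or Essential Distribution (article 5)? no. So the offer is not a Recognised Offer.
Under article 13: the issuer is a credit institution? yes; or the offer is addressed solely to qualified investors? yes; or the securities are non-transferable? yes. So the offer is a Class-B Transaction.
Under article 14: the offer is underwritten? no; and the offer is addressed solely to qualified investors? yes. So the offer is not a Restricted Solicitation.
Under article 7: not a Class-B Transaction (article 13)? no; Restricted Solicitation (article 14)? no; the issuer does not have its registered office in the jurisdiction? yes — 1 of 3 hold (need ≥2) → not satisfied.
Under article 9: the securities are to be admitted to a regulated market? yes; and the securities carry voting rights? yes. So the offer is a Chargeable Placement.
Under article 6: the offer is not made in connection with a takeover? yes; and the issuer has not published audited accounts for the preceding year? yes; and the offer is not underwritten? yes. So the offer is a Recognised Issuance.
Under article 12: Chargeable Placement (article 9)? yes; or Recognised Issuance (article 6)? yes. So the offer is a Supervised Solicitation.
Under article 11: not a Recognised Offer (article 1)? yes; Accredited Distribution (article 7)? no; Supervised Solicitation (article 12)? yes — 2 of 3 hold (need ≥2) → satisfied.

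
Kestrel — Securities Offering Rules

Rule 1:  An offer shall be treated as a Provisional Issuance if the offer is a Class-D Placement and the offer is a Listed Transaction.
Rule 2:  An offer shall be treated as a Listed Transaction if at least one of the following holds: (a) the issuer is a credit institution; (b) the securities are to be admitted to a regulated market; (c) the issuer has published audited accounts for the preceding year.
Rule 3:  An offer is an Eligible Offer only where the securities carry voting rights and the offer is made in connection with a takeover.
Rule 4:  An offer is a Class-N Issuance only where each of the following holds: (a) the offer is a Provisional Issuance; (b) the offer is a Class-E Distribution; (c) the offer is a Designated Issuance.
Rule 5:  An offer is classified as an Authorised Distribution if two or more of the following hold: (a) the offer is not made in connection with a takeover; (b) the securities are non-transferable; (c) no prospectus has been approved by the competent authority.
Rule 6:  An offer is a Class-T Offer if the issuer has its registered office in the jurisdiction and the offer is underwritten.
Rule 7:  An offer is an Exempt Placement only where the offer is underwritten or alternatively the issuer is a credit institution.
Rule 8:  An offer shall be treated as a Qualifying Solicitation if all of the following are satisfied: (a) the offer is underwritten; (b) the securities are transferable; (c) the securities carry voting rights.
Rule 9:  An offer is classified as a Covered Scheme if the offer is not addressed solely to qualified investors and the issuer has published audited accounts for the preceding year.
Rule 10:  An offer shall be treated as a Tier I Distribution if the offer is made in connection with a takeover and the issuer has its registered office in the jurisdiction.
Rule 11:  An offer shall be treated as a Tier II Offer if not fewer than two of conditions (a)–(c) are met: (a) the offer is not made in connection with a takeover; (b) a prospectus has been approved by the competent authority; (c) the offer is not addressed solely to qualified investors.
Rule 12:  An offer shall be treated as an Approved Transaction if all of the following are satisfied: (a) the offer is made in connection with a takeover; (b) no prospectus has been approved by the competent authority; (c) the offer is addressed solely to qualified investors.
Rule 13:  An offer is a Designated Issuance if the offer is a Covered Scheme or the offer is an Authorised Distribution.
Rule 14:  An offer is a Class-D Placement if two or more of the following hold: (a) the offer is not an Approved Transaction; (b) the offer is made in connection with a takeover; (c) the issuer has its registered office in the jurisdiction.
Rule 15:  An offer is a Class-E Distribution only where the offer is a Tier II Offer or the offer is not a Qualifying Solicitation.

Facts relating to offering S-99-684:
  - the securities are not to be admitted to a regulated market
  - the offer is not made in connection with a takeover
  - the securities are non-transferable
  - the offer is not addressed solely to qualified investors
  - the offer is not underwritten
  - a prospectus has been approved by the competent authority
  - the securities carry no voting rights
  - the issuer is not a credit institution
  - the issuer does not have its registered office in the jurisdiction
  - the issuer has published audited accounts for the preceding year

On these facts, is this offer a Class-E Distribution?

Under rule 11: the offer is not made in connection with a takeover? yes; a prospectus has been approved by the competent authority? yes; the offer is not addressed solely to qualified investors? yes — 3 of 3 hold (need ≥2) → satisfied.
Under rule 8: the offer is underwritten? no; and the securities are transferable? no; and the securities carry voting rights? no. So the offer is not a Qualifying Solicitation.
Under rule 15: Tier II Offer (rule 11)? yes; or not a Qualifying Solicitation (rule 8)? yes. So the offer is a Class-E Distribution.

Yes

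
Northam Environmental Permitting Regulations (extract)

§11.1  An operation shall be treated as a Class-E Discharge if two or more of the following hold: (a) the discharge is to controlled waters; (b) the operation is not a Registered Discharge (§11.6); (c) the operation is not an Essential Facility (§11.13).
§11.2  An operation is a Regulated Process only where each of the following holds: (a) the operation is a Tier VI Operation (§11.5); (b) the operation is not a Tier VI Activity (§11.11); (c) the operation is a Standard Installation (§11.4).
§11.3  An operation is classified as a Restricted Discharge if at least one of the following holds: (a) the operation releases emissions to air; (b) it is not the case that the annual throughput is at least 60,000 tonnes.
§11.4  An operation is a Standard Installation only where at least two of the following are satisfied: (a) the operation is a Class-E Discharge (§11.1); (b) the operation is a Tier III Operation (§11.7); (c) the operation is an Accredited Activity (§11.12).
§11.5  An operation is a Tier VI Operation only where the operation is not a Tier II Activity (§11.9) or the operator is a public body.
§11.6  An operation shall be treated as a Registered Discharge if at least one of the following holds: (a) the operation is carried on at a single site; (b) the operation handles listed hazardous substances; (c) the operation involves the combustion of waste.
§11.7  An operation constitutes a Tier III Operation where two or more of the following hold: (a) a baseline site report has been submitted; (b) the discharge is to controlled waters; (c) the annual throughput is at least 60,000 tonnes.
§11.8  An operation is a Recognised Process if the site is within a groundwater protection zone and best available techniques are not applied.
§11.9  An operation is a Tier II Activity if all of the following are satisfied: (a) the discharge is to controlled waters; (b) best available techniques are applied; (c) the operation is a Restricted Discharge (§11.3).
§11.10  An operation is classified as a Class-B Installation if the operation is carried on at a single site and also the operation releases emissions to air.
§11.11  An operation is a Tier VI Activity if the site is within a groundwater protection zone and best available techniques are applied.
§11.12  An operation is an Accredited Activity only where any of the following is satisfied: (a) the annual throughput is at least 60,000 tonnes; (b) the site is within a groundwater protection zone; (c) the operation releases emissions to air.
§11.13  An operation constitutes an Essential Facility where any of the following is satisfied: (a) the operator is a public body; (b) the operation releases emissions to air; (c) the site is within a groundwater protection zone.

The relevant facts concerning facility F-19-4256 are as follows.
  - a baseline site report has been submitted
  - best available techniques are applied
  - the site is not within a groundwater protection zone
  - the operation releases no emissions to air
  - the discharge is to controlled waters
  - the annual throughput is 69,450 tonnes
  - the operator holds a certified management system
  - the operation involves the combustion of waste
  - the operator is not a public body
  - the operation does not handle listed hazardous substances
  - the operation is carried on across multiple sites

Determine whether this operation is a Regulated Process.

Yes

Under §11.3: the operation releases emissions to air? no; or annual throughput: 69,450 tonnes ≥ 60,000 tonnes? yes, so negated condition no. So the operation is not a Restricted Discharge.
Under §11.9: the discharge is to controlled waters? yes; and best available techniques are applied? yes; and Restricted Discharge (§11.3)? no. So the operation is not a Tier II Activity.
Under §11.5: not a Tier II Activity (§11.9)? yes; or the operator is a public body? no. So the operation is a Tier VI Operation.
Under §11.11: the site is within a groundwater protection zone? no; and best available techniques are applied? yes. So the operation is not a Tier VI Activity.
Under §11.6: the operation is carried on at a single site? no; or the operation handles listed hazardous substances? no; or the operation involves the combustion of waste? yes. So the operation is a Registered Discharge.
Under §11.13: the operator is a public body? no; or the operation releases emissions to air? no; or the site is within a groundwater protection zone? no. So the operation is not an Essential Facility.
Under §11.1: the discharge is to controlled waters? yes; not a Registered Discharge (§11.6)? no; not an Essential Facility (§11.13)? yes — 2 of 3 hold (need ≥2) → satisfied.
Under §11.7: a baseline site report has been submitted? yes; the discharge is to controlled waters? yes; annual throughput: 69,450 tonnes ≥ 60,000 tonnes? yes — 3 of 3 hold (need ≥2) → satisfied.
Under §11.12: annual throughput: 69,450 tonnes ≥ 60,000 tonnes? yes; or the site is within a groundwater protection zone? no; or the operation releases emissions to air? no. So the operation is an Accredited Activity.
Under §11.4: Class-E Discharge (§11.1)? yes; Tier III Operation (§11.7)? yes; Accredited Activity (§11.12)? yes — 3 of 3 hold (need ≥2) → satisfied.
Under §11.2: Tier VI Operation (§11.5)? yes; and not a Tier VI Activity (§11.11)? yes; and Standard Installation (§11.4)? yes. So the operation is a Regulated Process.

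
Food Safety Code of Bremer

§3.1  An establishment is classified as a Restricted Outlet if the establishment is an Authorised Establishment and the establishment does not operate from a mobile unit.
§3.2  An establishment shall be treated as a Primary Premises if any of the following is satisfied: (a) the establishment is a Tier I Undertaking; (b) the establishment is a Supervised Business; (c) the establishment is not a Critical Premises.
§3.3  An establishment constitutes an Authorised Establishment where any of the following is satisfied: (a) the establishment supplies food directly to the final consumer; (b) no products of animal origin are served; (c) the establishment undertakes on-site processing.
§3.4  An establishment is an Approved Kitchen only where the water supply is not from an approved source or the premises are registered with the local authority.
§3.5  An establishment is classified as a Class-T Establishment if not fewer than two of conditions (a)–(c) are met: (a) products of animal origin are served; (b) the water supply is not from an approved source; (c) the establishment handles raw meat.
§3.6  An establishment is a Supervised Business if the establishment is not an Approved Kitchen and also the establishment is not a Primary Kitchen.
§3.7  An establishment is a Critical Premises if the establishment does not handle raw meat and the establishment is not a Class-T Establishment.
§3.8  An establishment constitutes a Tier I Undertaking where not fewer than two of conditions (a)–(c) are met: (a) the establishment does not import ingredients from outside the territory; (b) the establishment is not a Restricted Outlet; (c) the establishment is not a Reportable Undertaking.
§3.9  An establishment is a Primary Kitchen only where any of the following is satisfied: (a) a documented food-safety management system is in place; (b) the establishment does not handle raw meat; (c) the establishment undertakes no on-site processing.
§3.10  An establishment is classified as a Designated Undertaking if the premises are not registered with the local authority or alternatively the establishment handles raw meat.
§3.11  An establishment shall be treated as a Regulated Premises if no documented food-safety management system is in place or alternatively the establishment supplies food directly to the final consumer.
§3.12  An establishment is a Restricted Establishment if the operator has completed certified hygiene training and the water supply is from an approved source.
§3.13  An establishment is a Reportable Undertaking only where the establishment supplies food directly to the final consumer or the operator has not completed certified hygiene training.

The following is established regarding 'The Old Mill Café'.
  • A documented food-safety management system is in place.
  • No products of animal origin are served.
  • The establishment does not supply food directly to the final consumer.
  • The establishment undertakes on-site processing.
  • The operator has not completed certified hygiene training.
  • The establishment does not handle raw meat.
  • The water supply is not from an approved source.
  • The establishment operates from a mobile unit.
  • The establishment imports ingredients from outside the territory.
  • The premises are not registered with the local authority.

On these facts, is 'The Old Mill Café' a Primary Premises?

No

§3.3 — Authorised Establishment: [the establishment supplies food directly to the final consumer? no] OR [no products of animal origin are served? yes] OR [the establishment undertakes on-site processing? yes] → satisfied.
§3.1 — Restricted Outlet: [Authorised Establishment (§3.3)? yes] AND [the establishment does not operate from a mobile unit? no] → not satisfied.
§3.13 — Reportable Undertaking: [the establishment supplies food directly to the final consumer? no] OR [the operator has not completed certified hygiene training? yes] → satisfied.
§3.8 — Tier I Undertaking: the establishment does not import ingredients from outside the territory? no; not a Restricted Outlet (§3.1)? yes; not a Reportable Undertaking (§3.13)? no — 1 of 3 hold (need ≥2) → not satisfied.
§3.4 — Approved Kitchen: [the water supply is not from an approved source? yes] OR [the premises are registered with the local authority? no] → satisfied.
§3.9 — Primary Kitchen: [a documented food-safety management system is in place? yes] OR [the establishment does not handle raw meat? yes] OR [the establishment undertakes no on-site processing? no] → satisfied.
§3.6 — Supervised Business: [not an Approved Kitchen (§3.4)? no] AND [not a Primary Kitchen (§3.9)? no] → not satisfied.
§3.5 — Class-T Establishment: products of animal origin are served? no; the water supply is not from an approved source? yes; the establishment handles raw meat? no — 1 of 3 hold (need ≥2) → not satisfied.
§3.7 — Critical Premises: [the establishment does not handle raw meat? yes] AND [not a Class-T Establishment (§3.5)? yes] → satisfied.
§3.2 — Primary Premises: [Tier I Undertaking (§3.8)? no] OR [Supervised Business (§3.6)? no] OR [not a Critical Premises (§3.7)? no] → not satisfied.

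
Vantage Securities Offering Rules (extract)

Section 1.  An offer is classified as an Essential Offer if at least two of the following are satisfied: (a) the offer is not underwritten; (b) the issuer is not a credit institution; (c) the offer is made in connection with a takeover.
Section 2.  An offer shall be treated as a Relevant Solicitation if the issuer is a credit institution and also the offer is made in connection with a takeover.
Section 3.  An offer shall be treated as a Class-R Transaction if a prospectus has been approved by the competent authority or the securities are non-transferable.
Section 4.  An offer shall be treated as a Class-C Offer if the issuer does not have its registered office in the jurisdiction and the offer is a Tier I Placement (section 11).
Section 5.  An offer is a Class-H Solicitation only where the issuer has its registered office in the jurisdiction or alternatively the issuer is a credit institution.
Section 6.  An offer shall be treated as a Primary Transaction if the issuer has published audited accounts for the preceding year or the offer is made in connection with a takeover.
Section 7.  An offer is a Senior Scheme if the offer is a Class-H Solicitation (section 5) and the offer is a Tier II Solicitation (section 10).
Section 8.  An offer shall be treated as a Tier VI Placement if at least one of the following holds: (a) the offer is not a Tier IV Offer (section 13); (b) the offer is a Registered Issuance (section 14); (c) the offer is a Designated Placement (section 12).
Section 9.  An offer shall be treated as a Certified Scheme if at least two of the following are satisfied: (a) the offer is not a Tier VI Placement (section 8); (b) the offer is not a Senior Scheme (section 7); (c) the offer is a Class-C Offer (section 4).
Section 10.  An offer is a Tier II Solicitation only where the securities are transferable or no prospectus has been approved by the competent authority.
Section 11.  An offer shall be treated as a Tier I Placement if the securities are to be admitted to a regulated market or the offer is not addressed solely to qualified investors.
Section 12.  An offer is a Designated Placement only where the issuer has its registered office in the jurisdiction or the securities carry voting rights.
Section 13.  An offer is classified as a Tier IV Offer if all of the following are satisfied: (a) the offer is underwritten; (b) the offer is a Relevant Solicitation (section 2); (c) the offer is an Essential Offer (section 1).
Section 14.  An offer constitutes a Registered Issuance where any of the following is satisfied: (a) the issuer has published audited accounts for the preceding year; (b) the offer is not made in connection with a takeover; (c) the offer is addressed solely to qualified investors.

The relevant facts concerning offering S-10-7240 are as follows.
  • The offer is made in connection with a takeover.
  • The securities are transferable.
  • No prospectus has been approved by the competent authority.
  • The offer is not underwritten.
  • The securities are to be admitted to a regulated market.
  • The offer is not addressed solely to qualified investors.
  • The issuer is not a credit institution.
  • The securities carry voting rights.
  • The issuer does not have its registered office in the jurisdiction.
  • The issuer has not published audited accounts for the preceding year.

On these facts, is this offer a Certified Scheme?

Yes

section 2 — Relevant Solicitation: [the issuer is a credit institution? no] AND [the offer is made in connection with a takeover? yes] → not satisfied.
section 1 — Essential Offer: the offer is not underwritten? yes; the issuer is not a credit institution? yes; the offer is made in connection with a takeover? yes — 3 of 3 hold (need ≥2) → satisfied.
section 13 — Tier IV Offer: [the offer is underwritten? no] AND [Relevant Solicitation (section 2)? no] AND [Essential Offer (section 1)? yes] → not satisfied.
section 14 — Registered Issuance: [the issuer has published audited accounts for the preceding year? no] OR [the offer is not made in connection with a takeover? no] OR [the offer is addressed solely to qualified investors? no] → not satisfied.
section 12 — Designated Placement: [the issuer has its registered office in the jurisdiction? no] OR [the securities carry voting rights? yes] → satisfied.
section 8 — Tier VI Placement: [not a Tier IV Offer (section 13)? yes] OR [Registered Issuance (section 14)? no] OR [Designated Placement (section 12)? yes] → satisfied.
section 5 — Class-H Solicitation: [the issuer has its registered office in the jurisdiction? no] OR [the issuer is a credit institution? no] → not satisfied.
section 10 — Tier II Solicitation: [the securities are transferable? yes] OR [no prospectus has been approved by the competent authority? yes] → satisfied.
section 7 — Senior Scheme: [Class-H Solicitation (section 5)? no] AND [Tier II Solicitation (section 10)? yes] → not satisfied.
section 11 — Tier I Placement: [the securities are to be admitted to a regulated market? yes] OR [the offer is not addressed solely to qualified investors? yes] → satisfied.
section 4 — Class-C Offer: [the issuer does not have its registered office in the jurisdiction? yes] AND [Tier I Placement (section 11)? yes] → satisfied.
section 9 — Certified Scheme: not a Tier VI Placement (section 8)? no; not a Senior Scheme (section 7)? yes; Class-C Offer (section 4)? yes — 2 of 3 hold (need ≥2) → satisfied.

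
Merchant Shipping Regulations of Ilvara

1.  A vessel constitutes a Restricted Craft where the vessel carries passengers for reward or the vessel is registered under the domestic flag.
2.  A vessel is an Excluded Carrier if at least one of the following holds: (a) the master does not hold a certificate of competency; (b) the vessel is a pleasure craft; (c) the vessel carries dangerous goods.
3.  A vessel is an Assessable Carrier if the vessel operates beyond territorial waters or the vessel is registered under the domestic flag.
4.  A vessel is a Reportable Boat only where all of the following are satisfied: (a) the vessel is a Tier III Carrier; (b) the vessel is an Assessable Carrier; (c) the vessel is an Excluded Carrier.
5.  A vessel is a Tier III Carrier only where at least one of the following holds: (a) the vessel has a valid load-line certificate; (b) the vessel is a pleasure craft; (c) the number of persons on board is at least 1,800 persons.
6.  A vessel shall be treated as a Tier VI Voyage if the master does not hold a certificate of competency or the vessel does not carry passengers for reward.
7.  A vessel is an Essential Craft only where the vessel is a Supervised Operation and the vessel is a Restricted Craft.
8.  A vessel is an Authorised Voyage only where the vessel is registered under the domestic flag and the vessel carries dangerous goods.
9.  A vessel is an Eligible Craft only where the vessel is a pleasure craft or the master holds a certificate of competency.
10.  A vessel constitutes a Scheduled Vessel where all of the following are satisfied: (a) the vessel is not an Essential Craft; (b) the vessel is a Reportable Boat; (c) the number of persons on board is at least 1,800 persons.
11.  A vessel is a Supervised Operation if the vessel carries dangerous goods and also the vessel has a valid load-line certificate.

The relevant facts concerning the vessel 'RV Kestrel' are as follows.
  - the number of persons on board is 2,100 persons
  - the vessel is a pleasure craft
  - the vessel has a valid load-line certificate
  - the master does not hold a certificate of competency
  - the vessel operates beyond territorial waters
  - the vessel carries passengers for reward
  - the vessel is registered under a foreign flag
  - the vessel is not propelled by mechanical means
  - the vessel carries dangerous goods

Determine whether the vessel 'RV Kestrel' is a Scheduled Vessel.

No

Under paragraph 11: the vessel carries dangerous goods? yes; and the vessel has a valid load-line certificate? yes. So the vessel is a Supervised Operation.
Under paragraph 1: the vessel carries passengers for reward? yes; or the vessel is registered under the domestic flag? no. So the vessel is a Restricted Craft.
Under paragraph 7: Supervised Operation (paragraph 11)? yes; and Restricted Craft (paragraph 1)? yes. So the vessel is an Essential Craft.
Under paragraph 5: the vessel has a valid load-line certificate? yes; or the vessel is a pleasure craft? yes; or number of persons on board: 2,100 persons ≥ 1,800 persons? yes. So the vessel is a Tier III Carrier.
Under paragraph 3: the vessel operates beyond territorial waters? yes; or the vessel is registered under the domestic flag? no. So the vessel is an Assessable Carrier.
Under paragraph 2: the master does not hold a certificate of competency? yes; or the vessel is a pleasure craft? yes; or the vessel carries dangerous goods? yes. So the vessel is an Excluded Carrier.
Under paragraph 4: Tier III Carrier (paragraph 5)? yes; and Assessable Carrier (paragraph 3)? yes; and Excluded Carrier (paragraph 2)? yes. So the vessel is a Reportable Boat.
Under paragraph 10: not an Essential Craft (paragraph 7)? no; and Reportable Boat (paragraph 4)? yes; and number of persons on board: 2,100 persons ≥ 1,800 persons? yes. So the vessel is not a Scheduled Vessel.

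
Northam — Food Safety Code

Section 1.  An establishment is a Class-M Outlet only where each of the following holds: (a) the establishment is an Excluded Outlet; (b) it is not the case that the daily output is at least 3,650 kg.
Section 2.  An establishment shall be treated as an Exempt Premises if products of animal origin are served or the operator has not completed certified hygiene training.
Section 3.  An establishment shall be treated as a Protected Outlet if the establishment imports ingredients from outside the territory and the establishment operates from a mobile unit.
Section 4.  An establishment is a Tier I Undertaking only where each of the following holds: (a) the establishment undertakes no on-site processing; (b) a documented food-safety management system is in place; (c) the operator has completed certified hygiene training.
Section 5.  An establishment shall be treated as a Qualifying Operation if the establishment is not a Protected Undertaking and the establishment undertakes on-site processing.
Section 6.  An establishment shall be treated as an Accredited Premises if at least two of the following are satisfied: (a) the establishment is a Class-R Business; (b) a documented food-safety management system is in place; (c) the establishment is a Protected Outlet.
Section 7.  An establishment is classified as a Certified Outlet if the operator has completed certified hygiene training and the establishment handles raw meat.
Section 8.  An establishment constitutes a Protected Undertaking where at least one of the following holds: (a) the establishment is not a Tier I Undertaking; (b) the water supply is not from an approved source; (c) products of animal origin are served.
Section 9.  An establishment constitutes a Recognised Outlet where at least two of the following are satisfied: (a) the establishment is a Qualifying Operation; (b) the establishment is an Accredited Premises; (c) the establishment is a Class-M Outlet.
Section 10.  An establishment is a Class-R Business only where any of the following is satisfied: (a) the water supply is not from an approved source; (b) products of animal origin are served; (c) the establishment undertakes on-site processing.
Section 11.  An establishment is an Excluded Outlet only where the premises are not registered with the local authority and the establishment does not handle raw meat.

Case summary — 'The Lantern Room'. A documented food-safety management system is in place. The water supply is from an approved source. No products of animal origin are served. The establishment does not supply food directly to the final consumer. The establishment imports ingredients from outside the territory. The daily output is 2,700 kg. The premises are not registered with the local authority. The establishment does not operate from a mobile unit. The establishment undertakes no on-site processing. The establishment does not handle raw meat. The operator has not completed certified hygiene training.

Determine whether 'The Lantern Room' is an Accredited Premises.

No

section 10 — Class-R Business: [the water supply is not from an approved source? no] OR [products of animal origin are served? no] OR [the establishment undertakes on-site processing? no] → not satisfied.
section 3 — Protected Outlet: [the establishment imports ingredients from outside the territory? yes] AND [the establishment operates from a mobile unit? no] → not satisfied.
section 6 — Accredited Premises: Class-R Business (section 10)? no; a documented food-safety management system is in place? yes; Protected Outlet (section 3)? no — 1 of 3 hold (need ≥2) → not satisfied.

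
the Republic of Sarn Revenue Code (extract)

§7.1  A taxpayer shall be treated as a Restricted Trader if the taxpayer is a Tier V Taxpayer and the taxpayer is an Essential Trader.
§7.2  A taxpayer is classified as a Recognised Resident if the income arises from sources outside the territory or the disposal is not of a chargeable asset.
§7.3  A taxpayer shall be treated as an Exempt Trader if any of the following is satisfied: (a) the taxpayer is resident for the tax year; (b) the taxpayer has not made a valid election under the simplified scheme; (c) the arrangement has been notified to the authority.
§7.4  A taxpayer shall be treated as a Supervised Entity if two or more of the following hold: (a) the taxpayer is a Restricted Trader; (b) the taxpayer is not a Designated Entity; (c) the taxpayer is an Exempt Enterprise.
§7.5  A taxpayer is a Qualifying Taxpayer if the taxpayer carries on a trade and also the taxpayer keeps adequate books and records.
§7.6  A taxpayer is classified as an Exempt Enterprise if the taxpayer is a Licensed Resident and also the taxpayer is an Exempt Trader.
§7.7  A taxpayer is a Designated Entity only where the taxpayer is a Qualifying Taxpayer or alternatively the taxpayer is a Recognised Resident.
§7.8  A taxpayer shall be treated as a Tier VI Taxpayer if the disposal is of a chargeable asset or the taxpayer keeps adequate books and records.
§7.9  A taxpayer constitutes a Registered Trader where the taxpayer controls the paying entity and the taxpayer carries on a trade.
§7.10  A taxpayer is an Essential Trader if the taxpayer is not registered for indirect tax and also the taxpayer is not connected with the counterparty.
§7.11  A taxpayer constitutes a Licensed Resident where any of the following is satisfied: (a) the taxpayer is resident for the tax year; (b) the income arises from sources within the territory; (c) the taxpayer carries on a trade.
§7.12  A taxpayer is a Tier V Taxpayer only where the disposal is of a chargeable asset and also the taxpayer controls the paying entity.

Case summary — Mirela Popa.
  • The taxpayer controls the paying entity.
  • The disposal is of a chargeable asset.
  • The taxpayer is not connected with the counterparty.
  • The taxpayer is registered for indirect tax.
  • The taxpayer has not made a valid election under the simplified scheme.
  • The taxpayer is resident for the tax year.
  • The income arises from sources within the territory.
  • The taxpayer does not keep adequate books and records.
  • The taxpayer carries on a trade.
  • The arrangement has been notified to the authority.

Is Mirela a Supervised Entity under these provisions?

Under §7.12: the disposal is of a chargeable asset? yes; and the taxpayer controls the paying entity? yes. So the taxpayer is a Tier V Taxpayer.
Under §7.10: the taxpayer is not registered for indirect tax? no; and the taxpayer is not connected with the counterparty? yes. So the taxpayer is not an Essential Trader.
Under §7.1: Tier V Taxpayer (§7.12)? yes; and Essential Trader (§7.10)? no. So the taxpayer is not a Restricted Trader.
Under §7.5: the taxpayer carries on a trade? yes; and the taxpayer keeps adequate books and records? no. So the taxpayer is not a Qualifying Taxpayer.
Under §7.2: the income arises from sources outside the territory? no; or the disposal is not of a chargeable asset? no. So the taxpayer is not a Recognised Resident.
Under §7.7: Qualifying Taxpayer (§7.5)? no; or Recognised Resident (§7.2)? no. So the taxpayer is not a Designated Entity.
Under §7.11: the taxpayer is resident for the tax year? yes; or the income arises from sources within the territory? yes; or the taxpayer carries on a trade? yes. So the taxpayer is a Licensed Resident.
Under §7.3: the taxpayer is resident for the tax year? yes; or the taxpayer has not made a valid election under the simplified scheme? yes; or the arrangement has been notified to the authority? yes. So the taxpayer is an Exempt Trader.
Under §7.6: Licensed Resident (§7.11)? yes; and Exempt Trader (§7.3)? yes. So the taxpayer is an Exempt Enterprise.
Under §7.4: Restricted Trader (§7.1)? no; not a Designated Entity (§7.7)? yes; Exempt Enterprise (§7.6)? yes — 2 of 3 hold (need ≥2) → satisfied.

Yes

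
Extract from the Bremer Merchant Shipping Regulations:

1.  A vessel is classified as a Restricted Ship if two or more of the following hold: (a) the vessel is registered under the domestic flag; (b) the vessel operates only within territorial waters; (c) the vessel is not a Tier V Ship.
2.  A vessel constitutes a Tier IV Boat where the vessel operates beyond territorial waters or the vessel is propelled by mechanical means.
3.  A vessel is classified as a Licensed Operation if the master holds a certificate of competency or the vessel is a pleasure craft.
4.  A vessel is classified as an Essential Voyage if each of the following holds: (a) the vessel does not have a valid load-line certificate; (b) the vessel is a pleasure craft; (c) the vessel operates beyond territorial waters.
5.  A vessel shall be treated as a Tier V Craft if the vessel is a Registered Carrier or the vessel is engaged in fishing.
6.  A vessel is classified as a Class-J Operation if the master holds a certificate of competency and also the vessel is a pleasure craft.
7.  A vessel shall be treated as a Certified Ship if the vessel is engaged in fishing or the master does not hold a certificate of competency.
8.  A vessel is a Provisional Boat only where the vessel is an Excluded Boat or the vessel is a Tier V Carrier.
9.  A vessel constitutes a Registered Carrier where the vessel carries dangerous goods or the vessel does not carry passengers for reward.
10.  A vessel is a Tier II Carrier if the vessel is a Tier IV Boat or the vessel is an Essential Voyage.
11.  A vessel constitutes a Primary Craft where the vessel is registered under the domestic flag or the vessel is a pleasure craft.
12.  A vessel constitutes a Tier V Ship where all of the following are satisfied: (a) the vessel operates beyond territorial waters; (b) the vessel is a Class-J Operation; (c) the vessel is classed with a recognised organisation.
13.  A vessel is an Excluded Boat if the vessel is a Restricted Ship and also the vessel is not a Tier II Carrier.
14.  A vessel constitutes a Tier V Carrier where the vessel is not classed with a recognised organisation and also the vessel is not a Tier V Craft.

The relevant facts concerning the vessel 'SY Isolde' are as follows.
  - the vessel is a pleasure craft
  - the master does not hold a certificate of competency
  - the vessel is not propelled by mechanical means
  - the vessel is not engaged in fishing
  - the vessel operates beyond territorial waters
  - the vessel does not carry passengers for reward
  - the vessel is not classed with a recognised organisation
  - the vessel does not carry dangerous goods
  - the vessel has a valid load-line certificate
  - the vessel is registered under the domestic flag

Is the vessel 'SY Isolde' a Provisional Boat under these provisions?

No

paragraph 6 — Class-J Operation: [the master holds a certificate of competency? no] AND [the vessel is a pleasure craft? yes] → not satisfied.
paragraph 12 — Tier V Ship: [the vessel operates beyond territorial waters? yes] AND [Class-J Operation (paragraph 6)? no] AND [the vessel is classed with a recognised organisation? no] → not satisfied.
paragraph 1 — Restricted Ship: the vessel is registered under the domestic flag? yes; the vessel operates only within territorial waters? no; not a Tier V Ship (paragraph 12)? yes — 2 of 3 hold (need ≥2) → satisfied.
paragraph 2 — Tier IV Boat: [the vessel operates beyond territorial waters? yes] OR [the vessel is propelled by mechanical means? no] → satisfied.
paragraph 4 — Essential Voyage: [the vessel does not have a valid load-line certificate? no] AND [the vessel is a pleasure craft? yes] AND [the vessel operates beyond territorial waters? yes] → not satisfied.
paragraph 10 — Tier II Carrier: [Tier IV Boat (paragraph 2)? yes] OR [Essential Voyage (paragraph 4)? no] → satisfied.
paragraph 13 — Excluded Boat: [Restricted Ship (paragraph 1)? yes] AND [not a Tier II Carrier (paragraph 10)? no] → not satisfied.
paragraph 9 — Registered Carrier: [the vessel carries dangerous goods? no] OR [the vessel does not carry passengers for reward? yes] → satisfied.
paragraph 5 — Tier V Craft: [Registered Carrier (paragraph 9)? yes] OR [the vessel is engaged in fishing? no] → satisfied.
paragraph 14 — Tier V Carrier: [the vessel is not classed with a recognised organisation? yes] AND [not a Tier V Craft (paragraph 5)? no] → not satisfied.
paragraph 8 — Provisional Boat: [Excluded Boat (paragraph 13)? no] OR [Tier V Carrier (paragraph 14)? no] → not satisfied.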